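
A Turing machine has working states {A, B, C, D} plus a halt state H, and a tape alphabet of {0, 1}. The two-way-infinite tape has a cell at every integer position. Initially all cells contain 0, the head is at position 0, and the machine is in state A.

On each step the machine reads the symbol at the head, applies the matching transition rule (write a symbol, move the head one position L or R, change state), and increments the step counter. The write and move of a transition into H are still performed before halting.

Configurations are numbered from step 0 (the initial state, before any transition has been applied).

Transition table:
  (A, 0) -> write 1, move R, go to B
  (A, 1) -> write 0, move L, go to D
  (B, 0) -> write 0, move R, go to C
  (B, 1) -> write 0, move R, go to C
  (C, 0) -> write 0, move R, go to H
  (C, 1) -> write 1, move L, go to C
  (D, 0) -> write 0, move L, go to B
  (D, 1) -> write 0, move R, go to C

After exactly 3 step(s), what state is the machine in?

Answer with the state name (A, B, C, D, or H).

Answer: H

Derivation:
Step 1: in state A at pos 0, read 0 -> (A,0)->write 1,move R,goto B. Now: state=B, head=1, tape[-1..2]=0100 (head:   ^)
Step 2: in state B at pos 1, read 0 -> (B,0)->write 0,move R,goto C. Now: state=C, head=2, tape[-1..3]=01000 (head:    ^)
Step 3: in state C at pos 2, read 0 -> (C,0)->write 0,move R,goto H. Now: state=H, head=3, tape[-1..4]=010000 (head:     ^)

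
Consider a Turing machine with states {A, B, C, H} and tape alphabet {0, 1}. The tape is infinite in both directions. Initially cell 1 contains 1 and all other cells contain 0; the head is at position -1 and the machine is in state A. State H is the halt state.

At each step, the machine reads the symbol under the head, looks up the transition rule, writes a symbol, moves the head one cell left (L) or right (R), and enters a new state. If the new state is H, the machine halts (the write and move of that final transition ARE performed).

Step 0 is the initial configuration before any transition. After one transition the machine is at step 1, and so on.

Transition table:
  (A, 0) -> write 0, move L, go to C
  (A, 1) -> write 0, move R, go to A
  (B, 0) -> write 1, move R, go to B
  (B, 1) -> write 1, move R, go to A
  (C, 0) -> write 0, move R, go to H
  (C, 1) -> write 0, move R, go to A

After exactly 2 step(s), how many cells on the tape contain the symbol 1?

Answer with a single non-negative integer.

Answer: 1

Derivation:
Step 1: in state A at pos -1, read 0 -> (A,0)->write 0,move L,goto C. Now: state=C, head=-2, tape[-3..2]=000010 (head:  ^)
Step 2: in state C at pos -2, read 0 -> (C,0)->write 0,move R,goto H. Now: state=H, head=-1, tape[-3..2]=000010 (head:   ^)
Cells containing 1 after step 2: {1} -> 1 cell(s)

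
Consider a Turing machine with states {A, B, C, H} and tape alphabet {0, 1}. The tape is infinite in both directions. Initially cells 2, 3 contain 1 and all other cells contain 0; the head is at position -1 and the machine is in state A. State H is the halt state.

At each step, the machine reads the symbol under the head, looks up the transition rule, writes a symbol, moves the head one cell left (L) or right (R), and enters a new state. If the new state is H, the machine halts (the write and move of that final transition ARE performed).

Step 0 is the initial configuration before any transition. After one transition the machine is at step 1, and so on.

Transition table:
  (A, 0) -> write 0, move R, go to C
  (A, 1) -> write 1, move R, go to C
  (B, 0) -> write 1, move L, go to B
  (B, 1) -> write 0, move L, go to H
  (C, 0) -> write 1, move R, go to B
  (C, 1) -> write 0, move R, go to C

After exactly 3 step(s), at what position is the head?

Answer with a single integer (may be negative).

Step 1: in state A at pos -1, read 0 -> (A,0)->write 0,move R,goto C. Now: state=C, head=0, tape[-2..4]=0000110 (head:   ^)
Step 2: in state C at pos 0, read 0 -> (C,0)->write 1,move R,goto B. Now: state=B, head=1, tape[-2..4]=0010110 (head:    ^)
Step 3: in state B at pos 1, read 0 -> (B,0)->write 1,move L,goto B. Now: state=B, head=0, tape[-2..4]=0011110 (head:   ^)

Answer: 0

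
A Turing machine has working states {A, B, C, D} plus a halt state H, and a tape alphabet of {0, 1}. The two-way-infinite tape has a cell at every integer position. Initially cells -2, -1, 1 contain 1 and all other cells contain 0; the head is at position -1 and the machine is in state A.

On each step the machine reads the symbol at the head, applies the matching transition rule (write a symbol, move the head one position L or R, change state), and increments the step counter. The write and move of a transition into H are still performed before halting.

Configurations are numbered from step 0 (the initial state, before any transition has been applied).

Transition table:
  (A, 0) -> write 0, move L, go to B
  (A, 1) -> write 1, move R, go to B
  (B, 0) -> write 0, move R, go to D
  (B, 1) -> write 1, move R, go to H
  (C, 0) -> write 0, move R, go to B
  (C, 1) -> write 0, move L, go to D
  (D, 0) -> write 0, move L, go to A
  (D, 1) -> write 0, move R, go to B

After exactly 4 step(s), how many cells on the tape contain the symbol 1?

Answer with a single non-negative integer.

Step 1: in state A at pos -1, read 1 -> (A,1)->write 1,move R,goto B. Now: state=B, head=0, tape[-3..2]=011010 (head:    ^)
Step 2: in state B at pos 0, read 0 -> (B,0)->write 0,move R,goto D. Now: state=D, head=1, tape[-3..2]=011010 (head:     ^)
Step 3: in state D at pos 1, read 1 -> (D,1)->write 0,move R,goto B. Now: state=B, head=2, tape[-3..3]=0110000 (head:      ^)
Step 4: in state B at pos 2, read 0 -> (B,0)->write 0,move R,goto D. Now: state=D, head=3, tape[-3..4]=01100000 (head:       ^)
Cells containing 1 after step 4: {-2, -1} -> 2 cell(s)

Answer: 2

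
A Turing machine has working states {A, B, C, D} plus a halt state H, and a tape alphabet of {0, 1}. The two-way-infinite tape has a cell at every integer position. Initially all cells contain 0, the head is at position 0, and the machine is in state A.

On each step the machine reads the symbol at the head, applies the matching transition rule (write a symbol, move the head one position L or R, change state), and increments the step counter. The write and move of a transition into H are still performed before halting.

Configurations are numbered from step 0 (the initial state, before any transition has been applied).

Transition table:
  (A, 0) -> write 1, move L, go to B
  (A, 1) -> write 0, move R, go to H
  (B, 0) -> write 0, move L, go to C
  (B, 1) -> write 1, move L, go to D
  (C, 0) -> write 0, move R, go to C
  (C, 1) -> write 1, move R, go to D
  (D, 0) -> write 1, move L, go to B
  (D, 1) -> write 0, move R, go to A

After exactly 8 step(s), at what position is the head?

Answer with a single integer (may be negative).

Step 1: in state A at pos 0, read 0 -> (A,0)->write 1,move L,goto B. Now: state=B, head=-1, tape[-2..1]=0010 (head:  ^)
Step 2: in state B at pos -1, read 0 -> (B,0)->write 0,move L,goto C. Now: state=C, head=-2, tape[-3..1]=00010 (head:  ^)
Step 3: in state C at pos -2, read 0 -> (C,0)->write 0,move R,goto C. Now: state=C, head=-1, tape[-3..1]=00010 (head:   ^)
Step 4: in state C at pos -1, read 0 -> (C,0)->write 0,move R,goto C. Now: state=C, head=0, tape[-3..1]=00010 (head:    ^)
Step 5: in state C at pos 0, read 1 -> (C,1)->write 1,move R,goto D. Now: state=D, head=1, tape[-3..2]=000100 (head:     ^)
Step 6: in state D at pos 1, read 0 -> (D,0)->write 1,move L,goto B. Now: state=B, head=0, tape[-3..2]=000110 (head:    ^)
Step 7: in state B at pos 0, read 1 -> (B,1)->write 1,move L,goto D. Now: state=D, head=-1, tape[-3..2]=000110 (head:   ^)
Step 8: in state D at pos -1, read 0 -> (D,0)->write 1,move L,goto B. Now: state=B, head=-2, tape[-3..2]=001110 (head:  ^)

Answer: -2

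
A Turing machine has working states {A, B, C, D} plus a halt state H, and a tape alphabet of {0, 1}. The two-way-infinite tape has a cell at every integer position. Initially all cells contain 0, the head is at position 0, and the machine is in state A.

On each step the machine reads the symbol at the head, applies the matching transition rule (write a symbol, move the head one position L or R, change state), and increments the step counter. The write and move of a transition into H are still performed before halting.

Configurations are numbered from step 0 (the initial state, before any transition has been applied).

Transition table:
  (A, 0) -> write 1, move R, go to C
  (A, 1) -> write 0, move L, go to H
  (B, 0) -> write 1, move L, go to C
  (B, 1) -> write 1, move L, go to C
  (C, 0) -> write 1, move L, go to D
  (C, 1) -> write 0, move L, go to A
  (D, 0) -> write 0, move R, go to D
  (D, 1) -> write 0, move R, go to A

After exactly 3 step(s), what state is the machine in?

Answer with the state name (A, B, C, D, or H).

Step 1: in state A at pos 0, read 0 -> (A,0)->write 1,move R,goto C. Now: state=C, head=1, tape[-1..2]=0100 (head:   ^)
Step 2: in state C at pos 1, read 0 -> (C,0)->write 1,move L,goto D. Now: state=D, head=0, tape[-1..2]=0110 (head:  ^)
Step 3: in state D at pos 0, read 1 -> (D,1)->write 0,move R,goto A. Now: state=A, head=1, tape[-1..2]=0010 (head:   ^)

Answer: A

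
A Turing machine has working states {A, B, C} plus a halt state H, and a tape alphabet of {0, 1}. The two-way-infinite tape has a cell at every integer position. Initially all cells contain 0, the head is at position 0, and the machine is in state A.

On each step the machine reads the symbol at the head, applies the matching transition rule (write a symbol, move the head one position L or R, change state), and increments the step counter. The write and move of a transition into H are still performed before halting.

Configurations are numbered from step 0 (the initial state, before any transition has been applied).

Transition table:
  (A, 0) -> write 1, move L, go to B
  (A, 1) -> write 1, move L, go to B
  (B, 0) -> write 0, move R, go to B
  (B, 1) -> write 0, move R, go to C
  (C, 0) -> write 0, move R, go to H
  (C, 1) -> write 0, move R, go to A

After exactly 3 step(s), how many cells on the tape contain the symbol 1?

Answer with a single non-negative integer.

Step 1: in state A at pos 0, read 0 -> (A,0)->write 1,move L,goto B. Now: state=B, head=-1, tape[-2..1]=0010 (head:  ^)
Step 2: in state B at pos -1, read 0 -> (B,0)->write 0,move R,goto B. Now: state=B, head=0, tape[-2..1]=0010 (head:   ^)
Step 3: in state B at pos 0, read 1 -> (B,1)->write 0,move R,goto C. Now: state=C, head=1, tape[-2..2]=00000 (head:    ^)
No cell contains 1 after step 3 -> 0 cell(s)

Answer: 0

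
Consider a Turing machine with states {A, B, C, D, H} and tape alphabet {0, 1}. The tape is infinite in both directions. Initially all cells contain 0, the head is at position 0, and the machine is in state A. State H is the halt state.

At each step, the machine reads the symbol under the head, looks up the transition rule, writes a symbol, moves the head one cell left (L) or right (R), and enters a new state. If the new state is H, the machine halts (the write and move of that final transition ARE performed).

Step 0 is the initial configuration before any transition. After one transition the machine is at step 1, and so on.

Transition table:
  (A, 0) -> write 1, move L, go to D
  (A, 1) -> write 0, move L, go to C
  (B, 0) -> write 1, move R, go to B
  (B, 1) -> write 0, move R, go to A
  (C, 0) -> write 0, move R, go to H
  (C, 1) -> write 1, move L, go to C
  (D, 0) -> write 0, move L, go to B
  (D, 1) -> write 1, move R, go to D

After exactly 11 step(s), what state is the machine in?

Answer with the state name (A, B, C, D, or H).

Step 1: in state A at pos 0, read 0 -> (A,0)->write 1,move L,goto D. Now: state=D, head=-1, tape[-2..1]=0010 (head:  ^)
Step 2: in state D at pos -1, read 0 -> (D,0)->write 0,move L,goto B. Now: state=B, head=-2, tape[-3..1]=00010 (head:  ^)
Step 3: in state B at pos -2, read 0 -> (B,0)->write 1,move R,goto B. Now: state=B, head=-1, tape[-3..1]=01010 (head:   ^)
Step 4: in state B at pos -1, read 0 -> (B,0)->write 1,move R,goto B. Now: state=B, head=0, tape[-3..1]=01110 (head:    ^)
Step 5: in state B at pos 0, read 1 -> (B,1)->write 0,move R,goto A. Now: state=A, head=1, tape[-3..2]=011000 (head:     ^)
Step 6: in state A at pos 1, read 0 -> (A,0)->write 1,move L,goto D. Now: state=D, head=0, tape[-3..2]=011010 (head:    ^)
Step 7: in state D at pos 0, read 0 -> (D,0)->write 0,move L,goto B. Now: state=B, head=-1, tape[-3..2]=011010 (head:   ^)
Step 8: in state B at pos -1, read 1 -> (B,1)->write 0,move R,goto A. Now: state=A, head=0, tape[-3..2]=010010 (head:    ^)
Step 9: in state A at pos 0, read 0 -> (A,0)->write 1,move L,goto D. Now: state=D, head=-1, tape[-3..2]=010110 (head:   ^)
Step 10: in state D at pos -1, read 0 -> (D,0)->write 0,move L,goto B. Now: state=B, head=-2, tape[-3..2]=010110 (head:  ^)
Step 11: in state B at pos -2, read 1 -> (B,1)->write 0,move R,goto A. Now: state=A, head=-1, tape[-3..2]=000110 (head:   ^)

Answer: A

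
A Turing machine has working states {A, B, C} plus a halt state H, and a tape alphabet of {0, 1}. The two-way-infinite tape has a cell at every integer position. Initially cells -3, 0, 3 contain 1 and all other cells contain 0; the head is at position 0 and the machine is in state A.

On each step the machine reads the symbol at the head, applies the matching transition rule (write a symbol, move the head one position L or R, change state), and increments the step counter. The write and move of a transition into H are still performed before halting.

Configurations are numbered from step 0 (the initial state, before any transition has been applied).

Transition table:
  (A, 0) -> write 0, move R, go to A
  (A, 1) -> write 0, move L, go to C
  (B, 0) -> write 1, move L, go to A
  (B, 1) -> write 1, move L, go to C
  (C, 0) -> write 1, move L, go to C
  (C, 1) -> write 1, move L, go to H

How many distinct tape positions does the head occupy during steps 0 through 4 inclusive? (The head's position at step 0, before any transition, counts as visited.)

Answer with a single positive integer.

Step 1: in state A at pos 0, read 1 -> (A,1)->write 0,move L,goto C. Now: state=C, head=-1, tape[-4..4]=010000010 (head:    ^)
Step 2: in state C at pos -1, read 0 -> (C,0)->write 1,move L,goto C. Now: state=C, head=-2, tape[-4..4]=010100010 (head:   ^)
Step 3: in state C at pos -2, read 0 -> (C,0)->write 1,move L,goto C. Now: state=C, head=-3, tape[-4..4]=011100010 (head:  ^)
Step 4: in state C at pos -3, read 1 -> (C,1)->write 1,move L,goto H. Now: state=H, head=-4, tape[-5..4]=0011100010 (head:  ^)
Head positions at steps 0..4: starting at 0, distinct positions visited = {-4, -3, -2, -1, 0} -> 5 position(s)

Answer: 5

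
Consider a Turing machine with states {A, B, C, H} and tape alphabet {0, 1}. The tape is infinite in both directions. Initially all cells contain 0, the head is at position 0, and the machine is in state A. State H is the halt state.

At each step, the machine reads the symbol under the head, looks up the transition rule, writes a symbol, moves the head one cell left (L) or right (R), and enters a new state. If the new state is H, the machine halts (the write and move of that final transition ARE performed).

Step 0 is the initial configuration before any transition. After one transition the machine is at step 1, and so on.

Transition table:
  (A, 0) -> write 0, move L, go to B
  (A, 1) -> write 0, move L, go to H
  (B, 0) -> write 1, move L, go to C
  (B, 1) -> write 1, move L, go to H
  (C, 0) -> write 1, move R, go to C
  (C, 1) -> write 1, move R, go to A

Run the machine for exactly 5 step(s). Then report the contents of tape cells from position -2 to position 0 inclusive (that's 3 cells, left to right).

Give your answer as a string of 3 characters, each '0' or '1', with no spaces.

Answer: 110

Derivation:
Step 1: in state A at pos 0, read 0 -> (A,0)->write 0,move L,goto B. Now: state=B, head=-1, tape[-2..1]=0000 (head:  ^)
Step 2: in state B at pos -1, read 0 -> (B,0)->write 1,move L,goto C. Now: state=C, head=-2, tape[-3..1]=00100 (head:  ^)
Step 3: in state C at pos -2, read 0 -> (C,0)->write 1,move R,goto C. Now: state=C, head=-1, tape[-3..1]=01100 (head:   ^)
Step 4: in state C at pos -1, read 1 -> (C,1)->write 1,move R,goto A. Now: state=A, head=0, tape[-3..1]=01100 (head:    ^)
Step 5: in state A at pos 0, read 0 -> (A,0)->write 0,move L,goto B. Now: state=B, head=-1, tape[-3..1]=01100 (head:   ^)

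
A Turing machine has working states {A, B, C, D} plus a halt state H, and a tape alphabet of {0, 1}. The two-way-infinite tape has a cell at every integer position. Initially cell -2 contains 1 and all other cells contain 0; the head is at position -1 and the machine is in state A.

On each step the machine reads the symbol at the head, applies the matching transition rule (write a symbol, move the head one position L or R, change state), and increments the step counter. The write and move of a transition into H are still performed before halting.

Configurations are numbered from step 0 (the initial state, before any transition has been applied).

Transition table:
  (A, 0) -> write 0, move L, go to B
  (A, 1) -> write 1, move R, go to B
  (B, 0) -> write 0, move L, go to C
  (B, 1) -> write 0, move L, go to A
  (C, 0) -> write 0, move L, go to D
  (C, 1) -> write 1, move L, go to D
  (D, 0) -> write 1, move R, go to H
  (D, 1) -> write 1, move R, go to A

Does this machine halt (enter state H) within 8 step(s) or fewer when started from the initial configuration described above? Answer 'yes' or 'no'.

Answer: yes

Derivation:
Step 1: in state A at pos -1, read 0 -> (A,0)->write 0,move L,goto B. Now: state=B, head=-2, tape[-3..0]=0100 (head:  ^)
Step 2: in state B at pos -2, read 1 -> (B,1)->write 0,move L,goto A. Now: state=A, head=-3, tape[-4..0]=00000 (head:  ^)
Step 3: in state A at pos -3, read 0 -> (A,0)->write 0,move L,goto B. Now: state=B, head=-4, tape[-5..0]=000000 (head:  ^)
Step 4: in state B at pos -4, read 0 -> (B,0)->write 0,move L,goto C. Now: state=C, head=-5, tape[-6..0]=0000000 (head:  ^)
Step 5: in state C at pos -5, read 0 -> (C,0)->write 0,move L,goto D. Now: state=D, head=-6, tape[-7..0]=00000000 (head:  ^)
Step 6: in state D at pos -6, read 0 -> (D,0)->write 1,move R,goto H. Now: state=H, head=-5, tape[-7..0]=01000000 (head:   ^)
State H reached at step 6; 6 <= 8 -> yes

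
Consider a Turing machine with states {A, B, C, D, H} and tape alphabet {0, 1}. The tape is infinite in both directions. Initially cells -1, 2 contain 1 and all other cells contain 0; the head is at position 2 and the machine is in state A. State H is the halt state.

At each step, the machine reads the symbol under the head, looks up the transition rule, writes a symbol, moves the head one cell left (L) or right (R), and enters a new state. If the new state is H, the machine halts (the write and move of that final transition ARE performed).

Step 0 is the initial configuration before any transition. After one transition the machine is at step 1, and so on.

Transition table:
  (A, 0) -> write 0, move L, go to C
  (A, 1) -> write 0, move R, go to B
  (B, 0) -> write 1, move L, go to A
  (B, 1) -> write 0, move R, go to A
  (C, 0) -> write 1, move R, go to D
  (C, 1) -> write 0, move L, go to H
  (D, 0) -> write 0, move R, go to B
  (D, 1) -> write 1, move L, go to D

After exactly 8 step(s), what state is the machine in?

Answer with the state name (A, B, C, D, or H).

Answer: D

Derivation:
Step 1: in state A at pos 2, read 1 -> (A,1)->write 0,move R,goto B. Now: state=B, head=3, tape[-2..4]=0100000 (head:      ^)
Step 2: in state B at pos 3, read 0 -> (B,0)->write 1,move L,goto A. Now: state=A, head=2, tape[-2..4]=0100010 (head:     ^)
Step 3: in state A at pos 2, read 0 -> (A,0)->write 0,move L,goto C. Now: state=C, head=1, tape[-2..4]=0100010 (head:    ^)
Step 4: in state C at pos 1, read 0 -> (C,0)->write 1,move R,goto D. Now: state=D, head=2, tape[-2..4]=0101010 (head:     ^)
Step 5: in state D at pos 2, read 0 -> (D,0)->write 0,move R,goto B. Now: state=B, head=3, tape[-2..4]=0101010 (head:      ^)
Step 6: in state B at pos 3, read 1 -> (B,1)->write 0,move R,goto A. Now: state=A, head=4, tape[-2..5]=01010000 (head:       ^)
Step 7: in state A at pos 4, read 0 -> (A,0)->write 0,move L,goto C. Now: state=C, head=3, tape[-2..5]=01010000 (head:      ^)
Step 8: in state C at pos 3, read 0 -> (C,0)->write 1,move R,goto D. Now: state=D, head=4, tape[-2..5]=01010100 (head:       ^)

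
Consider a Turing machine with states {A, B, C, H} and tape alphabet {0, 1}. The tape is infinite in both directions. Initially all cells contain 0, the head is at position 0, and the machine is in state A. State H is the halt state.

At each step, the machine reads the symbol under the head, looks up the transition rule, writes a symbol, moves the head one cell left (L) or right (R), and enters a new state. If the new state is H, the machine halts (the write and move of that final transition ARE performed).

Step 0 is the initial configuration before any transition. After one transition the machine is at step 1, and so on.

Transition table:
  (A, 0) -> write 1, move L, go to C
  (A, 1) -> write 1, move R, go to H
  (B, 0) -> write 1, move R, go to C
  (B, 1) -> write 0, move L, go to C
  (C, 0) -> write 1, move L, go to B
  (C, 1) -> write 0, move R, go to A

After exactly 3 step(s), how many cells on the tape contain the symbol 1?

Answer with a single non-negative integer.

Answer: 3

Derivation:
Step 1: in state A at pos 0, read 0 -> (A,0)->write 1,move L,goto C. Now: state=C, head=-1, tape[-2..1]=0010 (head:  ^)
Step 2: in state C at pos -1, read 0 -> (C,0)->write 1,move L,goto B. Now: state=B, head=-2, tape[-3..1]=00110 (head:  ^)
Step 3: in state B at pos -2, read 0 -> (B,0)->write 1,move R,goto C. Now: state=C, head=-1, tape[-3..1]=01110 (head:   ^)
Cells containing 1 after step 3: {-2, -1, 0} -> 3 cell(s)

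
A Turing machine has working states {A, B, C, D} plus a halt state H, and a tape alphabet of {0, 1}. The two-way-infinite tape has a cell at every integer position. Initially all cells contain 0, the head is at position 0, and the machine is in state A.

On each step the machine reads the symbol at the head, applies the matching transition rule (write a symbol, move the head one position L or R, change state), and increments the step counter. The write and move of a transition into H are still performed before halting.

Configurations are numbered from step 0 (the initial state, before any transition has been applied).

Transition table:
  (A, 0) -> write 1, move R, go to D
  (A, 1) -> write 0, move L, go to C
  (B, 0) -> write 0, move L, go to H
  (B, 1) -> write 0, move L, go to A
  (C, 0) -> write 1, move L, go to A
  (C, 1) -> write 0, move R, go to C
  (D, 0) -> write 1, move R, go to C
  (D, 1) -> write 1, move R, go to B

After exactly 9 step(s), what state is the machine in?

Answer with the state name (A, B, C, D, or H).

Answer: A

Derivation:
Step 1: in state A at pos 0, read 0 -> (A,0)->write 1,move R,goto D. Now: state=D, head=1, tape[-1..2]=0100 (head:   ^)
Step 2: in state D at pos 1, read 0 -> (D,0)->write 1,move R,goto C. Now: state=C, head=2, tape[-1..3]=01100 (head:    ^)
Step 3: in state C at pos 2, read 0 -> (C,0)->write 1,move L,goto A. Now: state=A, head=1, tape[-1..3]=01110 (head:   ^)
Step 4: in state A at pos 1, read 1 -> (A,1)->write 0,move L,goto C. Now: state=C, head=0, tape[-1..3]=01010 (head:  ^)
Step 5: in state C at pos 0, read 1 -> (C,1)->write 0,move R,goto C. Now: state=C, head=1, tape[-1..3]=00010 (head:   ^)
Step 6: in state C at pos 1, read 0 -> (C,0)->write 1,move L,goto A. Now: state=A, head=0, tape[-1..3]=00110 (head:  ^)
Step 7: in state A at pos 0, read 0 -> (A,0)->write 1,move R,goto D. Now: state=D, head=1, tape[-1..3]=01110 (head:   ^)
Step 8: in state D at pos 1, read 1 -> (D,1)->write 1,move R,goto B. Now: state=B, head=2, tape[-1..3]=01110 (head:    ^)
Step 9: in state B at pos 2, read 1 -> (B,1)->write 0,move L,goto A. Now: state=A, head=1, tape[-1..3]=01100 (head:   ^)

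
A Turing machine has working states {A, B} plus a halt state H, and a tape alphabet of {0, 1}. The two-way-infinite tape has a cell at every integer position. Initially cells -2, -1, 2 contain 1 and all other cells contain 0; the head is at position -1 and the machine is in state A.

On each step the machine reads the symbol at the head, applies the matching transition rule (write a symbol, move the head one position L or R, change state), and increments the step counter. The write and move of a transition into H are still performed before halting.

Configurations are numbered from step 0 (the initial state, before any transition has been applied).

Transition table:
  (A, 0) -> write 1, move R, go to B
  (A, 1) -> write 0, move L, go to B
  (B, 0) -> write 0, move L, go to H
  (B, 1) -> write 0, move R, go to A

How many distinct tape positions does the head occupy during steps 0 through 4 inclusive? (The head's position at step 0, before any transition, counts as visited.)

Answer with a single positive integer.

Step 1: in state A at pos -1, read 1 -> (A,1)->write 0,move L,goto B. Now: state=B, head=-2, tape[-3..3]=0100010 (head:  ^)
Step 2: in state B at pos -2, read 1 -> (B,1)->write 0,move R,goto A. Now: state=A, head=-1, tape[-3..3]=0000010 (head:   ^)
Step 3: in state A at pos -1, read 0 -> (A,0)->write 1,move R,goto B. Now: state=B, head=0, tape[-3..3]=0010010 (head:    ^)
Step 4: in state B at pos 0, read 0 -> (B,0)->write 0,move L,goto H. Now: state=H, head=-1, tape[-3..3]=0010010 (head:   ^)
Head positions at steps 0..4: starting at -1, distinct positions visited = {-2, -1, 0} -> 3 position(s)

Answer: 3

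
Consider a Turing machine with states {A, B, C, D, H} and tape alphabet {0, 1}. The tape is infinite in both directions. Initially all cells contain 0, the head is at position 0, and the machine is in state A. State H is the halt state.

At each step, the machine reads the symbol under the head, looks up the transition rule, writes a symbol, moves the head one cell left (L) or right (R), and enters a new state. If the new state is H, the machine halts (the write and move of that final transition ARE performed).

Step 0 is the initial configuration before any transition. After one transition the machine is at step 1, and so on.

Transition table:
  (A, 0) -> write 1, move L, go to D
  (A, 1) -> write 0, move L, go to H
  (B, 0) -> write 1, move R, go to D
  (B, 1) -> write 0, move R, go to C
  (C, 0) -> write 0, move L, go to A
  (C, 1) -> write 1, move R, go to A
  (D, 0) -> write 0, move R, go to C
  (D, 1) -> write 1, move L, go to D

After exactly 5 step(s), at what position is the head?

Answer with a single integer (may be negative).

Step 1: in state A at pos 0, read 0 -> (A,0)->write 1,move L,goto D. Now: state=D, head=-1, tape[-2..1]=0010 (head:  ^)
Step 2: in state D at pos -1, read 0 -> (D,0)->write 0,move R,goto C. Now: state=C, head=0, tape[-2..1]=0010 (head:   ^)
Step 3: in state C at pos 0, read 1 -> (C,1)->write 1,move R,goto A. Now: state=A, head=1, tape[-2..2]=00100 (head:    ^)
Step 4: in state A at pos 1, read 0 -> (A,0)->write 1,move L,goto D. Now: state=D, head=0, tape[-2..2]=00110 (head:   ^)
Step 5: in state D at pos 0, read 1 -> (D,1)->write 1,move L,goto D. Now: state=D, head=-1, tape[-2..2]=00110 (head:  ^)

Answer: -1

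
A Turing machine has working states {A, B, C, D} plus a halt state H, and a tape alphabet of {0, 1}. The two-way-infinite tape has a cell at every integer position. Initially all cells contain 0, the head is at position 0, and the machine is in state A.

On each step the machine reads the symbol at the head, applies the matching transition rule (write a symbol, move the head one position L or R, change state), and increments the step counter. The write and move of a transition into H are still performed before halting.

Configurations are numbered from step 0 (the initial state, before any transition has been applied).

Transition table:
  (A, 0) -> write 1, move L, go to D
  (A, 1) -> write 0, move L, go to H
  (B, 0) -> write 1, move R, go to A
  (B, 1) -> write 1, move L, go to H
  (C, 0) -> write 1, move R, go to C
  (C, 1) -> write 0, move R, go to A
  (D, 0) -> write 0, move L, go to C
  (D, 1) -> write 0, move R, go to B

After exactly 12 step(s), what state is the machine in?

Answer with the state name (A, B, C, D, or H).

Answer: D

Derivation:
Step 1: in state A at pos 0, read 0 -> (A,0)->write 1,move L,goto D. Now: state=D, head=-1, tape[-2..1]=0010 (head:  ^)
Step 2: in state D at pos -1, read 0 -> (D,0)->write 0,move L,goto C. Now: state=C, head=-2, tape[-3..1]=00010 (head:  ^)
Step 3: in state C at pos -2, read 0 -> (C,0)->write 1,move R,goto C. Now: state=C, head=-1, tape[-3..1]=01010 (head:   ^)
Step 4: in state C at pos -1, read 0 -> (C,0)->write 1,move R,goto C. Now: state=C, head=0, tape[-3..1]=01110 (head:    ^)
Step 5: in state C at pos 0, read 1 -> (C,1)->write 0,move R,goto A. Now: state=A, head=1, tape[-3..2]=011000 (head:     ^)
Step 6: in state A at pos 1, read 0 -> (A,0)->write 1,move L,goto D. Now: state=D, head=0, tape[-3..2]=011010 (head:    ^)
Step 7: in state D at pos 0, read 0 -> (D,0)->write 0,move L,goto C. Now: state=C, head=-1, tape[-3..2]=011010 (head:   ^)
Step 8: in state C at pos -1, read 1 -> (C,1)->write 0,move R,goto A. Now: state=A, head=0, tape[-3..2]=010010 (head:    ^)
Step 9: in state A at pos 0, read 0 -> (A,0)->write 1,move L,goto D. Now: state=D, head=-1, tape[-3..2]=010110 (head:   ^)
Step 10: in state D at pos -1, read 0 -> (D,0)->write 0,move L,goto C. Now: state=C, head=-2, tape[-3..2]=010110 (head:  ^)
Step 11: in state C at pos -2, read 1 -> (C,1)->write 0,move R,goto A. Now: state=A, head=-1, tape[-3..2]=000110 (head:   ^)
Step 12: in state A at pos -1, read 0 -> (A,0)->write 1,move L,goto D. Now: state=D, head=-2, tape[-3..2]=001110 (head:  ^)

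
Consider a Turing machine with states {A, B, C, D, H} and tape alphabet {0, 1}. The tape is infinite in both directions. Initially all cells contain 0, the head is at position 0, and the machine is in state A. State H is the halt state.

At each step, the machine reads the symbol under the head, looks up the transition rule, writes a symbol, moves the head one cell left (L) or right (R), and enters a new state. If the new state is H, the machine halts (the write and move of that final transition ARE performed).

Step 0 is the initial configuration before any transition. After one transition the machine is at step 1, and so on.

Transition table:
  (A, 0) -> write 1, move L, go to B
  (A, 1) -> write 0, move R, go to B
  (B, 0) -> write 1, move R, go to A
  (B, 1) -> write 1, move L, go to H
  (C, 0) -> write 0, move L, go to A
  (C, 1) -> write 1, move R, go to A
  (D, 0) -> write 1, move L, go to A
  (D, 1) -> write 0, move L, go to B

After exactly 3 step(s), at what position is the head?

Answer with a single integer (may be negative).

Step 1: in state A at pos 0, read 0 -> (A,0)->write 1,move L,goto B. Now: state=B, head=-1, tape[-2..1]=0010 (head:  ^)
Step 2: in state B at pos -1, read 0 -> (B,0)->write 1,move R,goto A. Now: state=A, head=0, tape[-2..1]=0110 (head:   ^)
Step 3: in state A at pos 0, read 1 -> (A,1)->write 0,move R,goto B. Now: state=B, head=1, tape[-2..2]=01000 (head:    ^)

Answer: 1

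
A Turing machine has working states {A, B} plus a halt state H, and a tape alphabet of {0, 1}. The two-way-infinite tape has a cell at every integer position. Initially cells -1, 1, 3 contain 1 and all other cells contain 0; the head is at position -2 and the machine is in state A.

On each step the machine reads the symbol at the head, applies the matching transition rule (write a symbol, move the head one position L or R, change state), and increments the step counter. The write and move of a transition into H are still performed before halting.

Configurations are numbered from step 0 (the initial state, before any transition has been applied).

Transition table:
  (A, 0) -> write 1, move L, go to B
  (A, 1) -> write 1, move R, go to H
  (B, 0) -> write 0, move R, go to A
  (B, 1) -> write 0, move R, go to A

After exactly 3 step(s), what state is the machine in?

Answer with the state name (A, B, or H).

Answer: H

Derivation:
Step 1: in state A at pos -2, read 0 -> (A,0)->write 1,move L,goto B. Now: state=B, head=-3, tape[-4..4]=001101010 (head:  ^)
Step 2: in state B at pos -3, read 0 -> (B,0)->write 0,move R,goto A. Now: state=A, head=-2, tape[-4..4]=001101010 (head:   ^)
Step 3: in state A at pos -2, read 1 -> (A,1)->write 1,move R,goto H. Now: state=H, head=-1, tape[-4..4]=001101010 (head:    ^)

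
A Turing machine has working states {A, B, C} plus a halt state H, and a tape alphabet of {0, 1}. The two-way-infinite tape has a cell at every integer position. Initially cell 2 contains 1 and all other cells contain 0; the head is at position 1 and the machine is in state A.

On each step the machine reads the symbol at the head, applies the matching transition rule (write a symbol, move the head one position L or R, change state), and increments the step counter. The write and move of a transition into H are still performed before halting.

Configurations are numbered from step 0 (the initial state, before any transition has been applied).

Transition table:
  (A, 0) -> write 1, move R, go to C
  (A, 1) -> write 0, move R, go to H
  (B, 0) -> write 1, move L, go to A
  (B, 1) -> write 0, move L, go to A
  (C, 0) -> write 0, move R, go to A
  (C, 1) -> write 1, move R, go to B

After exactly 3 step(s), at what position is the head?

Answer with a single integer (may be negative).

Answer: 2

Derivation:
Step 1: in state A at pos 1, read 0 -> (A,0)->write 1,move R,goto C. Now: state=C, head=2, tape[0..3]=0110 (head:   ^)
Step 2: in state C at pos 2, read 1 -> (C,1)->write 1,move R,goto B. Now: state=B, head=3, tape[0..4]=01100 (head:    ^)
Step 3: in state B at pos 3, read 0 -> (B,0)->write 1,move L,goto A. Now: state=A, head=2, tape[0..4]=01110 (head:   ^)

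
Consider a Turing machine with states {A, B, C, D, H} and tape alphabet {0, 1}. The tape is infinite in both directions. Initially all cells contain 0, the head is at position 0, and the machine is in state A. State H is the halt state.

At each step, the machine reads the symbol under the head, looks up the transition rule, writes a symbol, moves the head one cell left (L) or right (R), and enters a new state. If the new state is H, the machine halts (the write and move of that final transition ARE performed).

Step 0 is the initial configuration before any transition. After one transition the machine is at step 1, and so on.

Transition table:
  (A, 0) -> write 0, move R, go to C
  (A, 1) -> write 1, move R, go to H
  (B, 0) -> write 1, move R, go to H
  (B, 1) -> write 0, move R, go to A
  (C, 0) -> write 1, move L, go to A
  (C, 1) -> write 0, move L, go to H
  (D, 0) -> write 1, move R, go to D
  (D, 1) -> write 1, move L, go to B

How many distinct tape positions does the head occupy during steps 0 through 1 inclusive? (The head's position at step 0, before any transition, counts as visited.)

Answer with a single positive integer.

Step 1: in state A at pos 0, read 0 -> (A,0)->write 0,move R,goto C. Now: state=C, head=1, tape[-1..2]=0000 (head:   ^)
Head positions at steps 0..1: starting at 0, distinct positions visited = {0, 1} -> 2 position(s)

Answer: 2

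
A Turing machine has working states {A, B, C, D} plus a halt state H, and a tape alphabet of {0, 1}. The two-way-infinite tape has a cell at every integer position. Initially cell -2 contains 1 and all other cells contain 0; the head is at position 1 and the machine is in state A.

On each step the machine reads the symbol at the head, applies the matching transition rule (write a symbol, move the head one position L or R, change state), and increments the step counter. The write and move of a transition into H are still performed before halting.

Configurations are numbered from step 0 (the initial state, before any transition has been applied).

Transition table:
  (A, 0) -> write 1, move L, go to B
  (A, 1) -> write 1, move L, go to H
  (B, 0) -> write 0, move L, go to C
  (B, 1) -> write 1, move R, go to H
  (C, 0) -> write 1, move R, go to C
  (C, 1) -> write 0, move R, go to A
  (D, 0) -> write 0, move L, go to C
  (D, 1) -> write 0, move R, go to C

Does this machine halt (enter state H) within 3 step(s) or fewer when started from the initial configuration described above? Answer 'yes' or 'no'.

Step 1: in state A at pos 1, read 0 -> (A,0)->write 1,move L,goto B. Now: state=B, head=0, tape[-3..2]=010010 (head:    ^)
Step 2: in state B at pos 0, read 0 -> (B,0)->write 0,move L,goto C. Now: state=C, head=-1, tape[-3..2]=010010 (head:   ^)
Step 3: in state C at pos -1, read 0 -> (C,0)->write 1,move R,goto C. Now: state=C, head=0, tape[-3..2]=011010 (head:    ^)
After 3 step(s): state = C (not H) -> not halted within 3 -> no

Answer: no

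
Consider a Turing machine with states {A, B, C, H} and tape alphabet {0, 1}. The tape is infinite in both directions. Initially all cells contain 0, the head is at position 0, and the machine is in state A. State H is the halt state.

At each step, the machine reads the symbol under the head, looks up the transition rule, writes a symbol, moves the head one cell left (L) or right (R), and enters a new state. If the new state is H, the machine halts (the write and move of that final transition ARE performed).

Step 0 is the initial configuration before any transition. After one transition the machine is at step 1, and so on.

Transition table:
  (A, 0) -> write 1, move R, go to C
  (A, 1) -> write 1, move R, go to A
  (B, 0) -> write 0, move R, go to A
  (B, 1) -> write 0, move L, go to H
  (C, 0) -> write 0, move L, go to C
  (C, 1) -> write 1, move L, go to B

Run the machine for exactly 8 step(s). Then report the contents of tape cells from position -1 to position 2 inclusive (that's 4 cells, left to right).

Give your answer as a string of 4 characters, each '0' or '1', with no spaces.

Step 1: in state A at pos 0, read 0 -> (A,0)->write 1,move R,goto C. Now: state=C, head=1, tape[-1..2]=0100 (head:   ^)
Step 2: in state C at pos 1, read 0 -> (C,0)->write 0,move L,goto C. Now: state=C, head=0, tape[-1..2]=0100 (head:  ^)
Step 3: in state C at pos 0, read 1 -> (C,1)->write 1,move L,goto B. Now: state=B, head=-1, tape[-2..2]=00100 (head:  ^)
Step 4: in state B at pos -1, read 0 -> (B,0)->write 0,move R,goto A. Now: state=A, head=0, tape[-2..2]=00100 (head:   ^)
Step 5: in state A at pos 0, read 1 -> (A,1)->write 1,move R,goto A. Now: state=A, head=1, tape[-2..2]=00100 (head:    ^)
Step 6: in state A at pos 1, read 0 -> (A,0)->write 1,move R,goto C. Now: state=C, head=2, tape[-2..3]=001100 (head:     ^)
Step 7: in state C at pos 2, read 0 -> (C,0)->write 0,move L,goto C. Now: state=C, head=1, tape[-2..3]=001100 (head:    ^)
Step 8: in state C at pos 1, read 1 -> (C,1)->write 1,move L,goto B. Now: state=B, head=0, tape[-2..3]=001100 (head:   ^)

Answer: 0110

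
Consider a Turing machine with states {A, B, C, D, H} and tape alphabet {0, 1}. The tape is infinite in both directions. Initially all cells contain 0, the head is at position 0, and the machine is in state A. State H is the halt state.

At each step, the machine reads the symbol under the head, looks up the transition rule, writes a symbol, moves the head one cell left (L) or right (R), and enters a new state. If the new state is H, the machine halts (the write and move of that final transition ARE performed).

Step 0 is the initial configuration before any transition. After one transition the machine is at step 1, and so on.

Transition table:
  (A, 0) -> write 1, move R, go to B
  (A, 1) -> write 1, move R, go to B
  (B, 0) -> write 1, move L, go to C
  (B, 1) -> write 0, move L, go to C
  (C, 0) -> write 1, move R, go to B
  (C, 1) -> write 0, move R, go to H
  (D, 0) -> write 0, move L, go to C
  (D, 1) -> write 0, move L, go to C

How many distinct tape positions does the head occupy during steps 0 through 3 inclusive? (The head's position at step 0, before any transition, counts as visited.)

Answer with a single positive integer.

Answer: 2

Derivation:
Step 1: in state A at pos 0, read 0 -> (A,0)->write 1,move R,goto B. Now: state=B, head=1, tape[-1..2]=0100 (head:   ^)
Step 2: in state B at pos 1, read 0 -> (B,0)->write 1,move L,goto C. Now: state=C, head=0, tape[-1..2]=0110 (head:  ^)
Step 3: in state C at pos 0, read 1 -> (C,1)->write 0,move R,goto H. Now: state=H, head=1, tape[-1..2]=0010 (head:   ^)
Head positions at steps 0..3: starting at 0, distinct positions visited = {0, 1} -> 2 position(s)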